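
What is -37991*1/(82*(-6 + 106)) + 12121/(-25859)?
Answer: -1081801469/212043800 ≈ -5.1018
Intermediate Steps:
-37991*1/(82*(-6 + 106)) + 12121/(-25859) = -37991/(82*100) + 12121*(-1/25859) = -37991/8200 - 12121/25859 = -1081801469/212043800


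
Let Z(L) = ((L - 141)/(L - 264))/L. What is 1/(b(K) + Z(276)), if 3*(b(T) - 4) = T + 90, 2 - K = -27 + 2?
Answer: 368/15839 ≈ 0.023234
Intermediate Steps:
K = 27 (K = 2 - (-27 + 2) = 2 - 1*(-25) = 2 + 25 = 27)
b(T) = 34 + T/3 (b(T) = 4 + (T + 90)/3 = 4 + (90 + T)/3 = 4 + (30 + T/3) = 34 + T/3)
Z(L) = (-141 + L)/(L*(-264 + L)) (Z(L) = ((-141 + L)/(-264 + L))/L = (-141 + L)/(L*(-264 + L)))
1/(b(K) + Z(276)) = 1/((34 + (⅓)*27) + (-141 + 276)/(276*(-264 + 276))) = 1/((34 + 9) + (1/276)*135/12) = 1/(43 + (1/276)*(1/12)*135) = 1/(43 + 15/368) = 1/(15839/368) = 368/15839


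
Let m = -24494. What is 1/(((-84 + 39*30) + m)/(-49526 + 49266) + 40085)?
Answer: 65/2611377 ≈ 2.4891e-5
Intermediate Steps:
1/(((-84 + 39*30) + m)/(-49526 + 49266) + 40085) = 1/(((-84 + 39*30) - 24494)/(-49526 + 49266) + 40085) = 1/(((-84 + 1170) - 24494)/(-260) + 40085) = 1/((1086 - 24494)*(-1/260) + 40085) = 1/(-23408*(-1/260) + 40085) = 1/(5852/65 + 40085) = 1/(2611377/65) = 65/2611377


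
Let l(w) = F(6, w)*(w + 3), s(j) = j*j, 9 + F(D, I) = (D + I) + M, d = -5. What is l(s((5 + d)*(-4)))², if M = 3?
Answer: 0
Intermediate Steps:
F(D, I) = -6 + D + I (F(D, I) = -9 + ((D + I) + 3) = -9 + (3 + D + I) = -6 + D + I)
s(j) = j²
l(w) = w*(3 + w) (l(w) = (-6 + 6 + w)*(w + 3) = w*(3 + w))
l(s((5 + d)*(-4)))² = (((5 - 5)*(-4))²*(3 + ((5 - 5)*(-4))²))² = ((0*(-4))²*(3 + (0*(-4))²))² = (0²*(3 + 0²))² = (0*(3 + 0))² = (0*3)² = 0² = 0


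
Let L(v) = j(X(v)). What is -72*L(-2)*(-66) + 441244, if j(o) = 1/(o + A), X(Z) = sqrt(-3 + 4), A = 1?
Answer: 443620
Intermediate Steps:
X(Z) = 1 (X(Z) = sqrt(1) = 1)
j(o) = 1/(1 + o) (j(o) = 1/(o + 1) = 1/(1 + o))
L(v) = 1/2 (L(v) = 1/(1 + 1) = 1/2)
-72*L(-2)*(-66) + 441244 = -72*1/2*(-66) + 441244 = -36*(-66) + 441244 = 2376 + 441244 = 443620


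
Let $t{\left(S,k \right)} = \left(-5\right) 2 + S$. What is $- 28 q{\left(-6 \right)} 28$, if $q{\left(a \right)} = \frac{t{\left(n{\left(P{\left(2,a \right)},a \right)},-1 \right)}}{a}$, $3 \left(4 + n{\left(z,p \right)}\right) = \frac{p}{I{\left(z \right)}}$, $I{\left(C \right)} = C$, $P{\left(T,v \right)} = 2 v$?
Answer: $- \frac{16268}{9} \approx -1807.6$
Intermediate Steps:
$n{\left(z,p \right)} = -4 + \frac{p}{3 z}$ ($n{\left(z,p \right)} = -4 + \frac{p \frac{1}{z}}{3} = -4 + \frac{p}{3 z}$)
$t{\left(S,k \right)} = -10 + S$
$q{\left(a \right)} = - \frac{83}{6 a}$ ($q{\left(a \right)} = \frac{-10 + \left(-4 + \frac{a}{3 \cdot 2 a}\right)}{a} = \frac{-10 + \left(-4 + \frac{a \frac{1}{2 a}}{3}\right)}{a} = \frac{-10 + \left(-4 + \frac{1}{6}\right)}{a} = \frac{-10 - \frac{23}{6}}{a} = - \frac{83}{6 a}$)
$- 28 q{\left(-6 \right)} 28 = - 28 \left(- \frac{83}{6 \left(-6\right)}\right) 28 = - 28 \left(\left(- \frac{83}{6}\right) \left(- \frac{1}{6}\right)\right) 28 = \left(-28\right) \frac{83}{36} \cdot 28 = \left(- \frac{581}{9}\right) 28 = - \frac{16268}{9}$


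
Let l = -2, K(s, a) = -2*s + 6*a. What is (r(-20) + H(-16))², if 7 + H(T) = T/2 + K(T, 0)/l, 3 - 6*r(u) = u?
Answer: 26569/36 ≈ 738.03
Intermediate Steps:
r(u) = ½ - u/6
H(T) = -7 + 3*T/2 (H(T) = -7 + (T/2 + (-2*T + 6*0)/(-2)) = -7 + (T*(½) + (-2*T + 0)*(-½)) = -7 + (T/2 - 2*T*(-½)) = -7 + (T/2 + T) = -7 + 3*T/2)
(r(-20) + H(-16))² = ((½ - ⅙*(-20)) + (-7 + (3/2)*(-16)))² = ((½ + 10/3) + (-7 - 24))² = (23/6 - 31)² = (-163/6)² = 26569/36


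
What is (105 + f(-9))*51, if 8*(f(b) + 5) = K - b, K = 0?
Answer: 41259/8 ≈ 5157.4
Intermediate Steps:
f(b) = -5 - b/8 (f(b) = -5 + (0 - b)/8 = -5 + (-b)/8 = -5 - b/8)
(105 + f(-9))*51 = (105 + (-5 - 1/8*(-9)))*51 = (105 + (-5 + 9/8))*51 = (105 - 31/8)*51 = (809/8)*51 = 41259/8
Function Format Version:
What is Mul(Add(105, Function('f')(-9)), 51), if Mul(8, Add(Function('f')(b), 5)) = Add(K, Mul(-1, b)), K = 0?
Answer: Rational(41259, 8) ≈ 5157.4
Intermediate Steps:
Function('f')(b) = Add(-5, Mul(Rational(-1, 8), b)) (Function('f')(b) = Add(-5, Mul(Rational(1, 8), Add(0, Mul(-1, b)))) = Add(-5, Mul(Rational(1, 8), Mul(-1, b))) = Add(-5, Mul(Rational(-1, 8), b)))
Mul(Add(105, Function('f')(-9)), 51) = Mul(Add(105, Add(-5, Mul(Rational(-1, 8), -9))), 51) = Mul(Add(105, Add(-5, Rational(9, 8))), 51) = Mul(Add(105, Rational(-31, 8)), 51) = Mul(Rational(809, 8), 51) = Rational(41259, 8)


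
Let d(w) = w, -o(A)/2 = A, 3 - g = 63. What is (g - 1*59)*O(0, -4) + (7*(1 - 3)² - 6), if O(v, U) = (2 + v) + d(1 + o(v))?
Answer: -335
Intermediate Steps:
g = -60 (g = 3 - 1*63 = 3 - 63 = -60)
o(A) = -2*A
O(v, U) = 3 - v (O(v, U) = (2 + v) + (1 - 2*v) = 3 - v)
(g - 1*59)*O(0, -4) + (7*(1 - 3)² - 6) = (-60 - 1*59)*(3 - 1*0) + (7*(1 - 3)² - 6) = (-60 - 59)*(3 + 0) + (7*(-2)² - 6) = -119*3 + (7*4 - 6) = -357 + (28 - 6) = -357 + 22 = -335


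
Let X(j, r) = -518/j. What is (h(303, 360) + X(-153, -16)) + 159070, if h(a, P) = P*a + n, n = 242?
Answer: 41064494/153 ≈ 2.6840e+5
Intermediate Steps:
h(a, P) = 242 + P*a (h(a, P) = P*a + 242 = 242 + P*a)
(h(303, 360) + X(-153, -16)) + 159070 = ((242 + 360*303) - 518/(-153)) + 159070 = ((242 + 109080) - 518*(-1/153)) + 159070 = (109322 + 518/153) + 159070 = 16726784/153 + 159070 = 41064494/153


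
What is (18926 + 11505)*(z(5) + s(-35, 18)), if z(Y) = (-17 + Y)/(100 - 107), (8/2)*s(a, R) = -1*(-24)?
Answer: 1643274/7 ≈ 2.3475e+5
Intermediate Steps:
s(a, R) = 6 (s(a, R) = (-1*(-24))/4 = (1/4)*24 = 6)
z(Y) = 17/7 - Y/7 (z(Y) = (-17 + Y)/(-7) = (-17 + Y)*(-1/7) = 17/7 - Y/7)
(18926 + 11505)*(z(5) + s(-35, 18)) = (18926 + 11505)*((17/7 - 1/7*5) + 6) = 30431*((17/7 - 5/7) + 6) = 30431*(12/7 + 6) = 30431*(54/7) = 1643274/7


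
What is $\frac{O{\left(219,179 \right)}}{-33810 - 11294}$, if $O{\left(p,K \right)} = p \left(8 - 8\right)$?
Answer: $0$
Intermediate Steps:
$O{\left(p,K \right)} = 0$ ($O{\left(p,K \right)} = p 0 = 0$)
$\frac{O{\left(219,179 \right)}}{-33810 - 11294} = \frac{0}{-33810 - 11294} = \frac{0}{-45104} = 0 \left(- \frac{1}{45104}\right) = 0$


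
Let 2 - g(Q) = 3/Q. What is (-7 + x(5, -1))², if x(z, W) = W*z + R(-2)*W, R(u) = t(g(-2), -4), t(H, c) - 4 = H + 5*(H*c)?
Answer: 10201/4 ≈ 2550.3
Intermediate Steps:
g(Q) = 2 - 3/Q
t(H, c) = 4 + H + 5*H*c (t(H, c) = 4 + (H + 5*(H*c)) = 4 + (H + 5*H*c) = 4 + H + 5*H*c)
R(u) = -125/2 (R(u) = 4 + (2 - 3/(-2)) + 5*(2 - 3/(-2))*(-4) = 4 + (2 - 3*(-½)) + 5*(2 - 3*(-½))*(-4) = 4 + (2 + 3/2) + 5*(2 + 3/2)*(-4) = 4 + 7/2 + 5*(7/2)*(-4) = 4 + 7/2 - 70 = -125/2)
x(z, W) = -125*W/2 + W*z (x(z, W) = W*z - 125*W/2 = -125*W/2 + W*z)
(-7 + x(5, -1))² = (-7 + (½)*(-1)*(-125 + 2*5))² = (-7 + (½)*(-1)*(-125 + 10))² = (-7 + (½)*(-1)*(-115))² = (-7 + 115/2)² = (101/2)² = 10201/4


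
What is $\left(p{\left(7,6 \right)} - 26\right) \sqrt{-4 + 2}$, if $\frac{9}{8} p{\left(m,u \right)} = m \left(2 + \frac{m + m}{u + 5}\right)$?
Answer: $- \frac{62 i \sqrt{2}}{11} \approx - 7.971 i$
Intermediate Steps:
$p{\left(m,u \right)} = \frac{8 m \left(2 + \frac{2 m}{5 + u}\right)}{9}$ ($p{\left(m,u \right)} = \frac{8 m \left(2 + \frac{m + m}{u + 5}\right)}{9} = \frac{8 m \left(2 + \frac{2 m}{5 + u}\right)}{9}$)
$\left(p{\left(7,6 \right)} - 26\right) \sqrt{-4 + 2} = \left(\frac{16}{9} \cdot 7 \frac{1}{5 + 6} \left(5 + 7 + 6\right) - 26\right) \sqrt{-4 + 2} = \left(\frac{16}{9} \cdot 7 \cdot \frac{1}{11} \cdot 18 - 26\right) \sqrt{-2} = \left(\frac{16}{9} \cdot 7 \cdot \frac{1}{11} \cdot 18 - 26\right) i \sqrt{2} = \left(\frac{224}{11} - 26\right) i \sqrt{2} = - \frac{62 i \sqrt{2}}{11}$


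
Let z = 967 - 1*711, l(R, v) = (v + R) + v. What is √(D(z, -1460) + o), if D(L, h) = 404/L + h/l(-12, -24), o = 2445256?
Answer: √1408482381/24 ≈ 1563.7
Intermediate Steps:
l(R, v) = R + 2*v (l(R, v) = (R + v) + v = R + 2*v)
z = 256 (z = 967 - 711 = 256)
D(L, h) = 404/L - h/60 (D(L, h) = 404/L + h/(-12 + 2*(-24)) = 404/L + h/(-12 - 48) = 404/L + h/(-60) = 404/L + h*(-1/60) = 404/L - h/60)
√(D(z, -1460) + o) = √((404/256 - 1/60*(-1460)) + 2445256) = √((404*(1/256) + 73/3) + 2445256) = √((101/64 + 73/3) + 2445256) = √(4975/192 + 2445256) = √(469494127/192) = √1408482381/24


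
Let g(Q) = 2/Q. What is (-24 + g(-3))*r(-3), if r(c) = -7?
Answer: 518/3 ≈ 172.67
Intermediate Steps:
(-24 + g(-3))*r(-3) = (-24 + 2/(-3))*(-7) = (-24 + 2*(-⅓))*(-7) = (-24 - ⅔)*(-7) = -74/3*(-7) = 518/3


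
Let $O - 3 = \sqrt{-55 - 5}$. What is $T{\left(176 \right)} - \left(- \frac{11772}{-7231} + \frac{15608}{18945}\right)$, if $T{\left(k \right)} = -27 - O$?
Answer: $- \frac{4445620838}{136991295} - 2 i \sqrt{15} \approx -32.452 - 7.746 i$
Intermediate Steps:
$O = 3 + 2 i \sqrt{15}$ ($O = 3 + \sqrt{-55 - 5} = 3 + \sqrt{-60} = 3 + 2 i \sqrt{15} \approx 3.0 + 7.746 i$)
$T{\left(k \right)} = -30 - 2 i \sqrt{15}$ ($T{\left(k \right)} = -27 - \left(3 + 2 i \sqrt{15}\right) = -30 - 2 i \sqrt{15}$)
$T{\left(176 \right)} - \left(- \frac{11772}{-7231} + \frac{15608}{18945}\right) = \left(-30 - 2 i \sqrt{15}\right) - \left(- \frac{11772}{-7231} + \frac{15608}{18945}\right) = \left(-30 - 2 i \sqrt{15}\right) - \left(\left(-11772\right) \left(- \frac{1}{7231}\right) + 15608 \cdot \frac{1}{18945}\right) = \left(-30 - 2 i \sqrt{15}\right) - \left(\frac{11772}{7231} + \frac{15608}{18945}\right) = \left(-30 - 2 i \sqrt{15}\right) - \frac{335881988}{136991295} = - \frac{4445620838}{136991295} - 2 i \sqrt{15}$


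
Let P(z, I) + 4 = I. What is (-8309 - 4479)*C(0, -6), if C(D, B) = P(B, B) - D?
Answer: 127880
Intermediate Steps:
P(z, I) = -4 + I
C(D, B) = -4 + B - D (C(D, B) = (-4 + B) - D = -4 + B - D)
(-8309 - 4479)*C(0, -6) = (-8309 - 4479)*(-4 - 6 - 1*0) = -12788*(-4 - 6 + 0) = -12788*(-10) = 127880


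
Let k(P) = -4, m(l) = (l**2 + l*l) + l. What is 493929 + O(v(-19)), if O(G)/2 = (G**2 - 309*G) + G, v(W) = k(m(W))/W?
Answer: 178261585/361 ≈ 4.9380e+5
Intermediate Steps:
m(l) = l + 2*l**2 (m(l) = (l**2 + l**2) + l = 2*l**2 + l = l + 2*l**2)
v(W) = -4/W
O(G) = -616*G + 2*G**2 (O(G) = 2*((G**2 - 309*G) + G) = 2*(G**2 - 308*G) = -616*G + 2*G**2)
493929 + O(v(-19)) = 493929 + 2*(-4/(-19))*(-308 - 4/(-19)) = 493929 + 2*(-4*(-1/19))*(-308 - 4*(-1/19)) = 493929 + 2*(4/19)*(-308 + 4/19) = 493929 + 2*(4/19)*(-5848/19) = 493929 - 46784/361 = 178261585/361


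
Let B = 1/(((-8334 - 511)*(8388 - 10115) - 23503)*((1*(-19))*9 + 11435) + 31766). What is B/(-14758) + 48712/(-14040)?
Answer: -15437879456559641663/4449577672238818860 ≈ -3.4695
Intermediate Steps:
B = 1/171796442134 (B = 1/((-8845*(-1727) - 23503)*(-19*9 + 11435) + 31766) = 1/((15275315 - 23503)*(-171 + 11435) + 31766) = 1/(15251812*11264 + 31766) = 1/(171796410368 + 31766) = 1/171796442134 ≈ 5.8208e-12)
B/(-14758) + 48712/(-14040) = (1/171796442134)/(-14758) + 48712/(-14040) = (1/171796442134)*(-1/14758) + 48712*(-1/14040) = -1/2535371893013572 - 6089/1755 = -15437879456559641663/4449577672238818860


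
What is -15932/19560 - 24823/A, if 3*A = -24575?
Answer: 53254237/24034350 ≈ 2.2158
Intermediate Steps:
A = -24575/3 (A = (1/3)*(-24575) = -24575/3 ≈ -8191.7)
-15932/19560 - 24823/A = -15932/19560 - 24823/(-24575/3) = -15932*1/19560 - 24823*(-3/24575) = -3983/4890 + 74469/24575 = 53254237/24034350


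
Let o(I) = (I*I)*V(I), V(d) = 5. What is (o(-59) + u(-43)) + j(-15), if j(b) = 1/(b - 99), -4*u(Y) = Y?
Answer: 3970789/228 ≈ 17416.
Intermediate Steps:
u(Y) = -Y/4
j(b) = 1/(-99 + b)
o(I) = 5*I**2 (o(I) = (I*I)*5 = I**2*5 = 5*I**2)
(o(-59) + u(-43)) + j(-15) = (5*(-59)**2 - 1/4*(-43)) + 1/(-99 - 15) = (5*3481 + 43/4) + 1/(-114) = (17405 + 43/4) - 1/114 = 69663/4 - 1/114 = 3970789/228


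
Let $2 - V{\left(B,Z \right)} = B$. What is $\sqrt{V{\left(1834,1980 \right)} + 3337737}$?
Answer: $\sqrt{3335905} \approx 1826.4$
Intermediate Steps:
$V{\left(B,Z \right)} = 2 - B$
$\sqrt{V{\left(1834,1980 \right)} + 3337737} = \sqrt{\left(2 - 1834\right) + 3337737} = \sqrt{-1832 + 3337737} = \sqrt{3335905}$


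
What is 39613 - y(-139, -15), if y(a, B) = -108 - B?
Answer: 39706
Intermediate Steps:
39613 - y(-139, -15) = 39613 - (-108 - 1*(-15)) = 39613 - (-108 + 15) = 39613 - 1*(-93) = 39613 + 93 = 39706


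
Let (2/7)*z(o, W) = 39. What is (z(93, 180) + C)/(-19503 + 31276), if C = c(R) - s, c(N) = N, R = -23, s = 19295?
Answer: -38363/23546 ≈ -1.6293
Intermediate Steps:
z(o, W) = 273/2 (z(o, W) = (7/2)*39 = 273/2)
C = -19318 (C = -23 - 1*19295 = -23 - 19295 = -19318)
(z(93, 180) + C)/(-19503 + 31276) = (273/2 - 19318)/(-19503 + 31276) = -38363/2/11773 = -38363/2*1/11773 = -38363/23546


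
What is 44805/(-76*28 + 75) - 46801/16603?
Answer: -839979868/34085959 ≈ -24.643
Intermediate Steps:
44805/(-76*28 + 75) - 46801/16603 = 44805/(-2128 + 75) - 46801*1/16603 = 44805/(-2053) - 46801/16603 = 44805*(-1/2053) - 46801/16603 = -44805/2053 - 46801/16603 = -839979868/34085959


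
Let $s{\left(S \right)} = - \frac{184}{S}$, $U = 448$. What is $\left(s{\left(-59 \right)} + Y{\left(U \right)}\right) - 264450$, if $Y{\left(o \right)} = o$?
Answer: $- \frac{15575934}{59} \approx -2.64 \cdot 10^{5}$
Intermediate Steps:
$\left(s{\left(-59 \right)} + Y{\left(U \right)}\right) - 264450 = \left(- \frac{184}{-59} + 448\right) - 264450 = \left(\left(-184\right) \left(- \frac{1}{59}\right) + 448\right) - 264450 = \left(\frac{184}{59} + 448\right) - 264450 = \frac{26616}{59} - 264450 = - \frac{15575934}{59}$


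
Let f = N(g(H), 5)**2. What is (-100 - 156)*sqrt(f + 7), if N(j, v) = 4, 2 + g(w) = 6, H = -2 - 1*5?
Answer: -256*sqrt(23) ≈ -1227.7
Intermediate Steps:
H = -7 (H = -2 - 5 = -7)
g(w) = 4 (g(w) = -2 + 6 = 4)
f = 16 (f = 4**2 = 16)
(-100 - 156)*sqrt(f + 7) = (-100 - 156)*sqrt(16 + 7) = -256*sqrt(23)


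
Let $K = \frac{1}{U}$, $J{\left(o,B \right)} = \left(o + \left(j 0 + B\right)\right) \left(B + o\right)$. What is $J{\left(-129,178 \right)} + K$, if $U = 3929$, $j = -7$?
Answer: $\frac{9433530}{3929} \approx 2401.0$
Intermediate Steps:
$J{\left(o,B \right)} = \left(B + o\right)^{2}$ ($J{\left(o,B \right)} = \left(o + \left(\left(-7\right) 0 + B\right)\right) \left(B + o\right) = \left(o + \left(0 + B\right)\right) \left(B + o\right) = \left(o + B\right) \left(B + o\right) = \left(B + o\right) \left(B + o\right) = \left(B + o\right)^{2}$)
$K = \frac{1}{3929} \approx 0.00025452$
$J{\left(-129,178 \right)} + K = \left(178 - 129\right)^{2} + \frac{1}{3929} = 49^{2} + \frac{1}{3929} = 2401 + \frac{1}{3929} = \frac{9433530}{3929}$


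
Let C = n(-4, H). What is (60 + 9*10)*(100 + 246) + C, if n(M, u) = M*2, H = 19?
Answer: 51892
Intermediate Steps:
n(M, u) = 2*M
C = -8 (C = 2*(-4) = -8)
(60 + 9*10)*(100 + 246) + C = (60 + 9*10)*(100 + 246) - 8 = (60 + 90)*346 - 8 = 150*346 - 8 = 51900 - 8 = 51892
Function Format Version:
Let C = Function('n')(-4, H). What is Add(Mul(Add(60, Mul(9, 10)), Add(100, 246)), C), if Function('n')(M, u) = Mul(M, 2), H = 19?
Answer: 51892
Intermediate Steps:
Function('n')(M, u) = Mul(2, M)
C = -8 (C = Mul(2, -4) = -8)
Add(Mul(Add(60, Mul(9, 10)), Add(100, 246)), C) = Add(Mul(Add(60, Mul(9, 10)), Add(100, 246)), -8) = Add(Mul(Add(60, 90), 346), -8) = Add(Mul(150, 346), -8) = Add(51900, -8) = 51892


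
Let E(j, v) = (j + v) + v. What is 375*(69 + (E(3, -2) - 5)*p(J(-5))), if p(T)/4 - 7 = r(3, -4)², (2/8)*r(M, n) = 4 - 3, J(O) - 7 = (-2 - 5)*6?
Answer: -181125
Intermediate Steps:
E(j, v) = j + 2*v
J(O) = -35 (J(O) = 7 + (-2 - 5)*6 = 7 - 7*6 = 7 - 42 = -35)
r(M, n) = 4 (r(M, n) = 4*(4 - 3) = 4*1 = 4)
p(T) = 92 (p(T) = 28 + 4*4² = 28 + 4*16 = 28 + 64 = 92)
375*(69 + (E(3, -2) - 5)*p(J(-5))) = 375*(69 + ((3 + 2*(-2)) - 5)*92) = 375*(69 + ((3 - 4) - 5)*92) = 375*(69 + (-1 - 5)*92) = 375*(69 - 6*92) = 375*(69 - 552) = 375*(-483) = -181125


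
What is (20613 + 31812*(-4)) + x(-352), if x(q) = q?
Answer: -106987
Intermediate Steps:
(20613 + 31812*(-4)) + x(-352) = (20613 + 31812*(-4)) - 352 = (20613 - 127248) - 352 = -106635 - 352 = -106987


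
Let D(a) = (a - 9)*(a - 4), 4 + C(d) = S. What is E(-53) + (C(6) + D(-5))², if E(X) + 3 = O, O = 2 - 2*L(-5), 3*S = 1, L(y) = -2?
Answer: 134716/9 ≈ 14968.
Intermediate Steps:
S = ⅓ (S = (⅓)*1 = ⅓ ≈ 0.33333)
C(d) = -11/3 (C(d) = -4 + ⅓ = -11/3)
D(a) = (-9 + a)*(-4 + a)
O = 6 (O = 2 - 2*(-2) = 2 + 4 = 6)
E(X) = 3 (E(X) = -3 + 6 = 3)
E(-53) + (C(6) + D(-5))² = 3 + (-11/3 + (36 + (-5)² - 13*(-5)))² = 3 + (-11/3 + (36 + 25 + 65))² = 3 + (-11/3 + 126)² = 3 + (367/3)² = 3 + 134689/9 = 134716/9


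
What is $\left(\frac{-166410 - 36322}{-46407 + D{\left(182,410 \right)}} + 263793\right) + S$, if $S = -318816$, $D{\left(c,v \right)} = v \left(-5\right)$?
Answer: $- \frac{2666046779}{48457} \approx -55019.0$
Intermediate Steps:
$D{\left(c,v \right)} = - 5 v$
$\left(\frac{-166410 - 36322}{-46407 + D{\left(182,410 \right)}} + 263793\right) + S = \left(\frac{-166410 - 36322}{-46407 - 2050} + 263793\right) - 318816 = \left(- \frac{202732}{-46407 - 2050} + 263793\right) - 318816 = \left(- \frac{202732}{-48457} + 263793\right) - 318816 = \left(\left(-202732\right) \left(- \frac{1}{48457}\right) + 263793\right) - 318816 = \left(\frac{202732}{48457} + 263793\right) - 318816 = \frac{12782820133}{48457} - 318816 = - \frac{2666046779}{48457}$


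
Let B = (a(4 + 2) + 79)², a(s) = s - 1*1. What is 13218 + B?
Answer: 20274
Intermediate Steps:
a(s) = -1 + s (a(s) = s - 1 = -1 + s)
B = 7056 (B = ((-1 + (4 + 2)) + 79)² = ((-1 + 6) + 79)² = (5 + 79)² = 84² = 7056)
13218 + B = 13218 + 7056 = 20274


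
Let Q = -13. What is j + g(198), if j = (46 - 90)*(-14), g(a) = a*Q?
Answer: -1958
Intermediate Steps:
g(a) = -13*a (g(a) = a*(-13) = -13*a)
j = 616 (j = -44*(-14) = 616)
j + g(198) = 616 - 13*198 = 616 - 2574 = -1958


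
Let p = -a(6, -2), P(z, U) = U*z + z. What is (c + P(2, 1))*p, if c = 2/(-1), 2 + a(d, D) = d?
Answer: -8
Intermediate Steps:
a(d, D) = -2 + d
P(z, U) = z + U*z
p = -4 (p = -(-2 + 6) = -1*4 = -4)
c = -2 (c = 2*(-1) = -2)
(c + P(2, 1))*p = (-2 + 2*(1 + 1))*(-4) = (-2 + 2*2)*(-4) = (-2 + 4)*(-4) = 2*(-4) = -8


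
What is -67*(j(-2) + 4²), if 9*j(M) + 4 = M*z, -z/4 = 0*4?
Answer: -9380/9 ≈ -1042.2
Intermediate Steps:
z = 0 (z = -0*4 = -4*0 = 0)
j(M) = -4/9 (j(M) = -4/9 + (M*0)/9 = -4/9 + (⅑)*0 = -4/9 + 0 = -4/9)
-67*(j(-2) + 4²) = -67*(-4/9 + 4²) = -67*(-4/9 + 16) = -67*140/9 = -9380/9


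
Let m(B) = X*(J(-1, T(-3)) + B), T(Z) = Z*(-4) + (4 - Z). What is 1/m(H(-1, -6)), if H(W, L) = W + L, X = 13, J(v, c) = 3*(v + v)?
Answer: -1/169 ≈ -0.0059172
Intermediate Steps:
T(Z) = 4 - 5*Z (T(Z) = -4*Z + (4 - Z) = 4 - 5*Z)
J(v, c) = 6*v (J(v, c) = 3*(2*v) = 6*v)
H(W, L) = L + W
m(B) = -78 + 13*B (m(B) = 13*(6*(-1) + B) = 13*(-6 + B) = -78 + 13*B)
1/m(H(-1, -6)) = 1/(-78 + 13*(-6 - 1)) = 1/(-78 + 13*(-7)) = 1/(-78 - 91) = 1/(-169) = -1/169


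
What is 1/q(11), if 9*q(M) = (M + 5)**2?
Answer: 9/256 ≈ 0.035156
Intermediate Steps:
q(M) = (5 + M)**2/9 (q(M) = (M + 5)**2/9 = (5 + M)**2/9)
1/q(11) = 1/((5 + 11)**2/9) = 1/((1/9)*16**2) = 1/((1/9)*256) = 1/(256/9) = 9/256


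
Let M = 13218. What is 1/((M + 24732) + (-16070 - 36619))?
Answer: -1/14739 ≈ -6.7847e-5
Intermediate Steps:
1/((M + 24732) + (-16070 - 36619)) = 1/((13218 + 24732) + (-16070 - 36619)) = 1/(37950 - 52689) = 1/(-14739) = -1/14739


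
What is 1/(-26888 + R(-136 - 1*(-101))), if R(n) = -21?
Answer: -1/26909 ≈ -3.7162e-5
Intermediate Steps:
1/(-26888 + R(-136 - 1*(-101))) = 1/(-26888 - 21) = 1/(-26909) = -1/26909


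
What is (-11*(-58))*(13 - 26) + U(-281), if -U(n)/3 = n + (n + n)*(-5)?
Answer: -15881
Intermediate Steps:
U(n) = 27*n (U(n) = -3*(n + (n + n)*(-5)) = -3*(n + (2*n)*(-5)) = -3*(n - 10*n) = -(-27)*n = 27*n)
(-11*(-58))*(13 - 26) + U(-281) = (-11*(-58))*(13 - 26) + 27*(-281) = 638*(-13) - 7587 = -8294 - 7587 = -15881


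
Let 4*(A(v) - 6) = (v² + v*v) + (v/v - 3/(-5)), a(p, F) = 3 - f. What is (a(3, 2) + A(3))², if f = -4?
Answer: 32041/100 ≈ 320.41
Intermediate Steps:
a(p, F) = 7 (a(p, F) = 3 - 1*(-4) = 3 + 4 = 7)
A(v) = 32/5 + v²/2 (A(v) = 6 + ((v² + v*v) + (v/v - 3/(-5)))/4 = 6 + ((v² + v²) + (1 - 3*(-⅕)))/4 = 6 + (2*v² + (1 + ⅗))/4 = 6 + (2*v² + 8/5)/4 = 6 + (8/5 + 2*v²)/4 = 6 + (⅖ + v²/2) = 32/5 + v²/2)
(a(3, 2) + A(3))² = (7 + (32/5 + (½)*3²))² = (7 + (32/5 + (½)*9))² = (7 + (32/5 + 9/2))² = (7 + 109/10)² = (179/10)² = 32041/100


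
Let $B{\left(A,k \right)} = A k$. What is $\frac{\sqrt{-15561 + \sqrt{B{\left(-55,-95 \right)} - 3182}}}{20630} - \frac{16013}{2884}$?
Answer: $- \frac{16013}{2884} + \frac{i \sqrt{15561 - 3 \sqrt{227}}}{20630} \approx -5.5524 + 0.0060379 i$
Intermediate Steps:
$\frac{\sqrt{-15561 + \sqrt{B{\left(-55,-95 \right)} - 3182}}}{20630} - \frac{16013}{2884} = \frac{\sqrt{-15561 + \sqrt{\left(-55\right) \left(-95\right) - 3182}}}{20630} - \frac{16013}{2884} = \sqrt{-15561 + \sqrt{5225 - 3182}} \cdot \frac{1}{20630} - \frac{16013}{2884} = \sqrt{-15561 + \sqrt{2043}} \cdot \frac{1}{20630} - \frac{16013}{2884} = \sqrt{-15561 + 3 \sqrt{227}} \cdot \frac{1}{20630} - \frac{16013}{2884} = \frac{\sqrt{-15561 + 3 \sqrt{227}}}{20630} - \frac{16013}{2884} = - \frac{16013}{2884} + \frac{\sqrt{-15561 + 3 \sqrt{227}}}{20630}$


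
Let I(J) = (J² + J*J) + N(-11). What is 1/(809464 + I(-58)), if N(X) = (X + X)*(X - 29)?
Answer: 1/817072 ≈ 1.2239e-6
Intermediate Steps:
N(X) = 2*X*(-29 + X) (N(X) = (2*X)*(-29 + X) = 2*X*(-29 + X))
I(J) = 880 + 2*J² (I(J) = (J² + J*J) + 2*(-11)*(-29 - 11) = (J² + J²) + 2*(-11)*(-40) = 2*J² + 880 = 880 + 2*J²)
1/(809464 + I(-58)) = 1/(809464 + (880 + 2*(-58)²)) = 1/(809464 + (880 + 2*3364)) = 1/(809464 + (880 + 6728)) = 1/(809464 + 7608) = 1/817072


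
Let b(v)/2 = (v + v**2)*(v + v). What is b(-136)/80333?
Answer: -9987840/80333 ≈ -124.33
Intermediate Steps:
b(v) = 4*v*(v + v**2) (b(v) = 2*((v + v**2)*(v + v)) = 2*((v + v**2)*(2*v)) = 2*(2*v*(v + v**2)) = 4*v*(v + v**2))
b(-136)/80333 = (4*(-136)**2*(1 - 136))/80333 = (4*18496*(-135))*(1/80333) = -9987840*1/80333 = -9987840/80333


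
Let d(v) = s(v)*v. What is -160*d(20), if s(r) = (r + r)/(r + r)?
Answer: -3200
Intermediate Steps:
s(r) = 1 (s(r) = (2*r)/((2*r)) = (2*r)*(1/(2*r)) = 1)
d(v) = v (d(v) = 1*v = v)
-160*d(20) = -160*20 = -3200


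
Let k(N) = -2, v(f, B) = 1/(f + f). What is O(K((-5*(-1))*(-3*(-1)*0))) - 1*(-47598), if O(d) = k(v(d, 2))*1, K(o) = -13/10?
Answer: 47596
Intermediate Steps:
v(f, B) = 1/(2*f)
K(o) = -13/10 (K(o) = -13*⅒ = -13/10)
O(d) = -2 (O(d) = -2*1 = -2)
O(K((-5*(-1))*(-3*(-1)*0))) - 1*(-47598) = -2 - 1*(-47598) = -2 + 47598 = 47596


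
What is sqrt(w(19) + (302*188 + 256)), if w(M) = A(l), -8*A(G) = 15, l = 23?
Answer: sqrt(912482)/4 ≈ 238.81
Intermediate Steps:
A(G) = -15/8 (A(G) = -1/8*15 = -15/8)
w(M) = -15/8
sqrt(w(19) + (302*188 + 256)) = sqrt(-15/8 + (302*188 + 256)) = sqrt(-15/8 + (56776 + 256)) = sqrt(-15/8 + 57032) = sqrt(456241/8) = sqrt(912482)/4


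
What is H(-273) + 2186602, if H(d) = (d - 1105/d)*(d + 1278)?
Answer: 13414134/7 ≈ 1.9163e+6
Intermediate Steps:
H(d) = (1278 + d)*(d - 1105/d) (H(d) = (d - 1105/d)*(1278 + d) = (1278 + d)*(d - 1105/d))
H(-273) + 2186602 = (-1105 + (-273)² - 1412190/(-273) + 1278*(-273)) + 2186602 = (-1105 + 74529 - 1412190*(-1/273) - 348894) + 2186602 = (-1105 + 74529 + 36210/7 - 348894) + 2186602 = -1892080/7 + 2186602 = 13414134/7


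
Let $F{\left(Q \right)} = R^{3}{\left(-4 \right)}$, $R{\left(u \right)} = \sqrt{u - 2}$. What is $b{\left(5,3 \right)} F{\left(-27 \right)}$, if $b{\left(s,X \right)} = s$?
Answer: $- 30 i \sqrt{6} \approx - 73.485 i$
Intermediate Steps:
$R{\left(u \right)} = \sqrt{-2 + u}$
$F{\left(Q \right)} = - 6 i \sqrt{6}$ ($F{\left(Q \right)} = \left(\sqrt{-2 - 4}\right)^{3} = \left(\sqrt{-6}\right)^{3} = \left(i \sqrt{6}\right)^{3} = - 6 i \sqrt{6}$)
$b{\left(5,3 \right)} F{\left(-27 \right)} = 5 \left(- 6 i \sqrt{6}\right) = - 30 i \sqrt{6}$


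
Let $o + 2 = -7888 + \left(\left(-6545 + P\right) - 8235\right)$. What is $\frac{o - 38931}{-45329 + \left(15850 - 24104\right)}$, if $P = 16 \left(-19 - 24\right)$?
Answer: $\frac{20763}{17861} \approx 1.1625$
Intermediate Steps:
$P = -688$ ($P = 16 \left(-43\right) = -688$)
$o = -23358$ ($o = -2 - 23356 = -23358$)
$\frac{o - 38931}{-45329 + \left(15850 - 24104\right)} = \frac{-23358 - 38931}{-45329 + \left(15850 - 24104\right)} = - \frac{62289}{-45329 + \left(15850 - 24104\right)} = - \frac{62289}{-45329 - 8254} = - \frac{62289}{-53583} = \left(-62289\right) \left(- \frac{1}{53583}\right) = \frac{20763}{17861}$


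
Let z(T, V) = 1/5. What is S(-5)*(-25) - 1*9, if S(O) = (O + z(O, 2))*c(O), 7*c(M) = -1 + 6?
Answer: 537/7 ≈ 76.714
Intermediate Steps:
c(M) = 5/7 (c(M) = (-1 + 6)/7 = (⅐)*5 = 5/7)
z(T, V) = ⅕
S(O) = ⅐ + 5*O/7 (S(O) = (O + ⅕)*(5/7) = (⅕ + O)*(5/7) = ⅐ + 5*O/7)
S(-5)*(-25) - 1*9 = (⅐ + (5/7)*(-5))*(-25) - 1*9 = (⅐ - 25/7)*(-25) - 9 = -24/7*(-25) - 9 = 600/7 - 9 = 537/7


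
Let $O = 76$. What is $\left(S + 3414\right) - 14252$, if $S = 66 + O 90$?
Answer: $-3932$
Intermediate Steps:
$S = 6906$ ($S = 66 + 76 \cdot 90 = 66 + 6840 = 6906$)
$\left(S + 3414\right) - 14252 = \left(6906 + 3414\right) - 14252 = 10320 - 14252 = -3932$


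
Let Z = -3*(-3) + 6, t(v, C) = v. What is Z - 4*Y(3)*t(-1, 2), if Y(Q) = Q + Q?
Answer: 39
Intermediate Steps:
Y(Q) = 2*Q
Z = 15 (Z = 9 + 6 = 15)
Z - 4*Y(3)*t(-1, 2) = 15 - 4*2*3*(-1) = 15 - 24*(-1) = 15 - 4*(-6) = 15 + 24 = 39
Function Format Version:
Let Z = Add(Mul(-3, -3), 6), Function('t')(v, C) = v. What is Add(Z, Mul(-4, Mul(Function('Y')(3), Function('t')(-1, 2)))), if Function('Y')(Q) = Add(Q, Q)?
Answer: 39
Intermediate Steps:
Function('Y')(Q) = Mul(2, Q)
Z = 15 (Z = Add(9, 6) = 15)
Add(Z, Mul(-4, Mul(Function('Y')(3), Function('t')(-1, 2)))) = Add(15, Mul(-4, Mul(Mul(2, 3), -1))) = Add(15, Mul(-4, Mul(6, -1))) = Add(15, Mul(-4, -6)) = Add(15, 24) = 39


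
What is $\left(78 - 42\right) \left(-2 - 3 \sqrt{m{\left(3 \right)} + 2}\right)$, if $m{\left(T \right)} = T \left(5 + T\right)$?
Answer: $-72 - 108 \sqrt{26} \approx -622.69$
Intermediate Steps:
$\left(78 - 42\right) \left(-2 - 3 \sqrt{m{\left(3 \right)} + 2}\right) = \left(78 - 42\right) \left(-2 - 3 \sqrt{3 \left(5 + 3\right) + 2}\right) = 36 \left(-2 - 3 \sqrt{3 \cdot 8 + 2}\right) = 36 \left(-2 - 3 \sqrt{24 + 2}\right) = 36 \left(-2 - 3 \sqrt{26}\right) = -72 - 108 \sqrt{26}$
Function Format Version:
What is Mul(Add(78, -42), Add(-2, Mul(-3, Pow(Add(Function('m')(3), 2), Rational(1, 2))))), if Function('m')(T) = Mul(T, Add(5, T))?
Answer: Add(-72, Mul(-108, Pow(26, Rational(1, 2)))) ≈ -622.69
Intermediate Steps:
Mul(Add(78, -42), Add(-2, Mul(-3, Pow(Add(Function('m')(3), 2), Rational(1, 2))))) = Mul(Add(78, -42), Add(-2, Mul(-3, Pow(Add(Mul(3, Add(5, 3)), 2), Rational(1, 2))))) = Mul(36, Add(-2, Mul(-3, Pow(Add(Mul(3, 8), 2), Rational(1, 2))))) = Mul(36, Add(-2, Mul(-3, Pow(Add(24, 2), Rational(1, 2))))) = Mul(36, Add(-2, Mul(-3, Pow(26, Rational(1, 2))))) = Add(-72, Mul(-108, Pow(26, Rational(1, 2))))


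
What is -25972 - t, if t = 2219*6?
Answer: -39286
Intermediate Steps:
t = 13314
-25972 - t = -25972 - 1*13314 = -25972 - 13314 = -39286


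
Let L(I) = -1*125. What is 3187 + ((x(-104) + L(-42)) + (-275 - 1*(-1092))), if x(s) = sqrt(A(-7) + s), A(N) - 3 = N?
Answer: 3879 + 6*I*sqrt(3) ≈ 3879.0 + 10.392*I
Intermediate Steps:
A(N) = 3 + N
L(I) = -125
x(s) = sqrt(-4 + s) (x(s) = sqrt((3 - 7) + s) = sqrt(-4 + s))
3187 + ((x(-104) + L(-42)) + (-275 - 1*(-1092))) = 3187 + ((sqrt(-4 - 104) - 125) + (-275 - 1*(-1092))) = 3187 + ((sqrt(-108) - 125) + (-275 + 1092)) = 3187 + ((6*I*sqrt(3) - 125) + 817) = 3187 + ((-125 + 6*I*sqrt(3)) + 817) = 3187 + (692 + 6*I*sqrt(3)) = 3879 + 6*I*sqrt(3)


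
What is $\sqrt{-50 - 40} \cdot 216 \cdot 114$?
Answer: $73872 i \sqrt{10} \approx 2.336 \cdot 10^{5} i$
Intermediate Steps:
$\sqrt{-50 - 40} \cdot 216 \cdot 114 = \sqrt{-90} \cdot 216 \cdot 114 = 3 i \sqrt{10} \cdot 216 \cdot 114 = 648 i \sqrt{10} \cdot 114 = 73872 i \sqrt{10}$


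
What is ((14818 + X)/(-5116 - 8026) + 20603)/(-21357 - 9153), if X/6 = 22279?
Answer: -45102689/66827070 ≈ -0.67492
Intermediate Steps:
X = 133674 (X = 6*22279 = 133674)
((14818 + X)/(-5116 - 8026) + 20603)/(-21357 - 9153) = ((14818 + 133674)/(-5116 - 8026) + 20603)/(-21357 - 9153) = (148492/(-13142) + 20603)/(-30510) = (148492*(-1/13142) + 20603)*(-1/30510) = (-74246/6571 + 20603)*(-1/30510) = (135308067/6571)*(-1/30510) = -45102689/66827070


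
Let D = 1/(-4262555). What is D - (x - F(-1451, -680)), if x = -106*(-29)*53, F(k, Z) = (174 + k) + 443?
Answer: -698018956581/4262555 ≈ -1.6376e+5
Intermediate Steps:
F(k, Z) = 617 + k
x = 162922 (x = 3074*53 = 162922)
D = -1/4262555 ≈ -2.3460e-7
D - (x - F(-1451, -680)) = -1/4262555 - (162922 - (617 - 1451)) = -1/4262555 - (162922 - 1*(-834)) = -1/4262555 - (162922 + 834) = -1/4262555 - 1*163756 = -1/4262555 - 163756 = -698018956581/4262555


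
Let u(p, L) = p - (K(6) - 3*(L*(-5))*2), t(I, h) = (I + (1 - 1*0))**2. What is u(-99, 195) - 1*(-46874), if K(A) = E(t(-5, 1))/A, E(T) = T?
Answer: 122767/3 ≈ 40922.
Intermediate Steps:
t(I, h) = (1 + I)**2 (t(I, h) = (I + (1 + 0))**2 = (I + 1)**2 = (1 + I)**2)
K(A) = 16/A (K(A) = (1 - 5)**2/A = (-4)**2/A = 16/A)
u(p, L) = -8/3 + p - 30*L (u(p, L) = p - (16/6 - 3*(L*(-5))*2) = p - (16*(1/6) - 3*(-5*L)*2) = p - (8/3 - (-15*L)*2) = p - (8/3 - (-30)*L) = p - (8/3 + 30*L) = p + (-8/3 - 30*L) = -8/3 + p - 30*L)
u(-99, 195) - 1*(-46874) = (-8/3 - 99 - 30*195) - 1*(-46874) = (-8/3 - 99 - 5850) + 46874 = -17855/3 + 46874 = 122767/3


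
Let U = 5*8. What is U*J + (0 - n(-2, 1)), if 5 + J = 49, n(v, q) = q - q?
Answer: 1760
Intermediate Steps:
n(v, q) = 0
U = 40
J = 44 (J = -5 + 49 = 44)
U*J + (0 - n(-2, 1)) = 40*44 + (0 - 1*0) = 1760 + (0 + 0) = 1760 + 0 = 1760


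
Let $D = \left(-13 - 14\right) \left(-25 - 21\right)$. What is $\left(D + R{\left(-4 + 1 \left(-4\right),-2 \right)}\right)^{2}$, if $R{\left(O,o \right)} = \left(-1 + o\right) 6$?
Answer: $1498176$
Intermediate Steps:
$D = 1242$ ($D = \left(-27\right) \left(-46\right) = 1242$)
$R{\left(O,o \right)} = -6 + 6 o$
$\left(D + R{\left(-4 + 1 \left(-4\right),-2 \right)}\right)^{2} = \left(1242 + \left(-6 + 6 \left(-2\right)\right)\right)^{2} = \left(1242 - 18\right)^{2} = 1224^{2} = 1498176$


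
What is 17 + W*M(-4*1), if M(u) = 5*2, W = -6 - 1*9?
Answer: -133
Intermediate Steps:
W = -15 (W = -6 - 9 = -15)
M(u) = 10
17 + W*M(-4*1) = 17 - 15*10 = 17 - 150 = -133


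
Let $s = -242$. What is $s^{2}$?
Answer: $58564$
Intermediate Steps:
$s^{2} = \left(-242\right)^{2} = 58564$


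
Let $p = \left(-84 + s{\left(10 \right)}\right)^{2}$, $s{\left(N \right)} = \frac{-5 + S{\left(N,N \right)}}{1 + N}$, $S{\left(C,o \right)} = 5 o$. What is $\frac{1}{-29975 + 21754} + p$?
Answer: $\frac{6351881540}{994741} \approx 6385.5$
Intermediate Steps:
$s{\left(N \right)} = \frac{-5 + 5 N}{1 + N}$
$p = \frac{772641}{121}$ ($p = \left(-84 + \frac{5 \left(-1 + 10\right)}{1 + 10}\right)^{2} = \left(-84 + 5 \cdot \frac{1}{11} \cdot 9\right)^{2} = \left(-84 + \frac{45}{11}\right)^{2} = \left(- \frac{879}{11}\right)^{2} = \frac{772641}{121} \approx 6385.5$)
$\frac{1}{-29975 + 21754} + p = \frac{1}{-29975 + 21754} + \frac{772641}{121} = \frac{1}{-8221} + \frac{772641}{121} = - \frac{1}{8221} + \frac{772641}{121} = \frac{6351881540}{994741}$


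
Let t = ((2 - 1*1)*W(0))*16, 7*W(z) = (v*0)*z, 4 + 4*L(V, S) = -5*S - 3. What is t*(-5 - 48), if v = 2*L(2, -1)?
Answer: 0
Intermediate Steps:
L(V, S) = -7/4 - 5*S/4 (L(V, S) = -1 + (-5*S - 3)/4 = -1 + (-3 - 5*S)/4 = -1 + (-¾ - 5*S/4) = -7/4 - 5*S/4)
v = -1 (v = 2*(-7/4 - 5/4*(-1)) = 2*(-7/4 + 5/4) = 2*(-½) = -1)
W(z) = 0 (W(z) = ((-1*0)*z)/7 = (0*z)/7 = (⅐)*0 = 0)
t = 0 (t = ((2 - 1*1)*0)*16 = ((2 - 1)*0)*16 = (1*0)*16 = 0*16 = 0)
t*(-5 - 48) = 0*(-5 - 48) = 0*(-53) = 0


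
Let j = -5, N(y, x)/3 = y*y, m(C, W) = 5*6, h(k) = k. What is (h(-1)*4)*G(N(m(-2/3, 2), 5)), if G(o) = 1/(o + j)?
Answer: -4/2695 ≈ -0.0014842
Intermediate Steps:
m(C, W) = 30
N(y, x) = 3*y² (N(y, x) = 3*(y*y) = 3*y²)
G(o) = 1/(-5 + o) (G(o) = 1/(o - 5) = 1/(-5 + o))
(h(-1)*4)*G(N(m(-2/3, 2), 5)) = (-1*4)/(-5 + 3*30²) = -4/(-5 + 3*900) = -4/(-5 + 2700) = -4/2695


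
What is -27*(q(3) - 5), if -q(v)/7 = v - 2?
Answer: 324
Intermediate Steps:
q(v) = 14 - 7*v (q(v) = -7*(v - 2) = -7*(-2 + v) = 14 - 7*v)
-27*(q(3) - 5) = -27*((14 - 7*3) - 5) = -27*((14 - 21) - 5) = -27*(-7 - 5) = -27*(-12) = 324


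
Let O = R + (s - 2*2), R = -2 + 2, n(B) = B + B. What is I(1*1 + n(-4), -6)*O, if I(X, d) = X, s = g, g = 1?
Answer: 21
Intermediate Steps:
n(B) = 2*B
s = 1
R = 0
O = -3 (O = 0 + (1 - 2*2) = 0 + (1 - 4) = 0 - 3 = -3)
I(1*1 + n(-4), -6)*O = (1*1 + 2*(-4))*(-3) = (1 - 8)*(-3) = -7*(-3) = 21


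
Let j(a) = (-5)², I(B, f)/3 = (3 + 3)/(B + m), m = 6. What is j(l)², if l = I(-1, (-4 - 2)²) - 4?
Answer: 625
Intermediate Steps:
I(B, f) = 18/(6 + B) (I(B, f) = 3*((3 + 3)/(B + 6)) = 3*(6/(6 + B)) = 18/(6 + B))
l = -⅖ (l = 18/(6 - 1) - 4 = 18/5 - 4 = -⅖ ≈ -0.40000)
j(a) = 25
j(l)² = 25² = 625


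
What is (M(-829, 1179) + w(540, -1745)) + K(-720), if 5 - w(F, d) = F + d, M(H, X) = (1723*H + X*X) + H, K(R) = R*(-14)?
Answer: -27865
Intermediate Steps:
K(R) = -14*R
M(H, X) = X² + 1724*H (M(H, X) = (1723*H + X²) + H = (X² + 1723*H) + H = X² + 1724*H)
w(F, d) = 5 - F - d (w(F, d) = 5 - (F + d) = 5 + (-F - d) = 5 - F - d)
(M(-829, 1179) + w(540, -1745)) + K(-720) = ((1179² + 1724*(-829)) + (5 - 1*540 - 1*(-1745))) - 14*(-720) = ((1390041 - 1429196) + (5 - 540 + 1745)) + 10080 = (-39155 + 1210) + 10080 = -37945 + 10080 = -27865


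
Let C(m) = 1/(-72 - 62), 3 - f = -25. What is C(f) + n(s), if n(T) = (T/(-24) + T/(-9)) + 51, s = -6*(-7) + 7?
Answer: 209875/4824 ≈ 43.506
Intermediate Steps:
f = 28 (f = 3 - 1*(-25) = 3 + 25 = 28)
s = 49 (s = 42 + 7 = 49)
n(T) = 51 - 11*T/72 (n(T) = (T*(-1/24) + T*(-⅑)) + 51 = (-T/24 - T/9) + 51 = -11*T/72 + 51 = 51 - 11*T/72)
C(m) = -1/134 (C(m) = 1/(-134) = -1/134)
C(f) + n(s) = -1/134 + (51 - 11/72*49) = -1/134 + (51 - 539/72) = -1/134 + 3133/72 = 209875/4824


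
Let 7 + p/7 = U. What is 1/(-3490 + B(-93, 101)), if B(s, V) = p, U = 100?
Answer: -1/2839 ≈ -0.00035224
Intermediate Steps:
p = 651 (p = -49 + 7*100 = -49 + 700 = 651)
B(s, V) = 651
1/(-3490 + B(-93, 101)) = 1/(-3490 + 651) = 1/(-2839) = -1/2839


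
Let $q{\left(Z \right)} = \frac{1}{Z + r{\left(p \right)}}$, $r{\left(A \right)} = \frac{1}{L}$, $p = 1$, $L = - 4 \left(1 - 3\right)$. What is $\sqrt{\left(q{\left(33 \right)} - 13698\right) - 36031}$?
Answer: $\frac{i \sqrt{3492216905}}{265} \approx 223.0 i$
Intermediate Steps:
$L = 8$ ($L = \left(-4\right) \left(-2\right) = 8$)
$r{\left(A \right)} = \frac{1}{8}$
$q{\left(Z \right)} = \frac{1}{\frac{1}{8} + Z}$ ($q{\left(Z \right)} = \frac{1}{Z + \frac{1}{8}} = \frac{1}{\frac{1}{8} + Z}$)
$\sqrt{\left(q{\left(33 \right)} - 13698\right) - 36031} = \sqrt{\left(\frac{8}{1 + 8 \cdot 33} - 13698\right) - 36031} = \sqrt{\left(\frac{8}{1 + 264} - 13698\right) - 36031} = \sqrt{\left(\frac{8}{265} - 13698\right) - 36031} = \sqrt{- \frac{3629962}{265} - 36031} = \sqrt{- \frac{13178177}{265}} = \frac{i \sqrt{3492216905}}{265}$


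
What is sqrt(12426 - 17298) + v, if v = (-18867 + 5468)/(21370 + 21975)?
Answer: -13399/43345 + 2*I*sqrt(1218) ≈ -0.30912 + 69.8*I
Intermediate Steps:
v = -13399/43345 ≈ -0.30912
sqrt(12426 - 17298) + v = sqrt(12426 - 17298) - 13399/43345 = sqrt(-4872) - 13399/43345 = 2*I*sqrt(1218) - 13399/43345 = -13399/43345 + 2*I*sqrt(1218)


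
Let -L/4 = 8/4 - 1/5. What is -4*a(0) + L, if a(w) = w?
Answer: -36/5 ≈ -7.2000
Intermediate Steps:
L = -36/5 (L = -4*(8/4 - 1/5) = -4*(8*(¼) - 1*⅕) = -4*(2 - ⅕) = -4*9/5 = -36/5 ≈ -7.2000)
-4*a(0) + L = -4*0 - 36/5 = 0 - 36/5 = -36/5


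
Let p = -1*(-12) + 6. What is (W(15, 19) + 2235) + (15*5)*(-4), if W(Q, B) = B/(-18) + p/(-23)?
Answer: 800329/414 ≈ 1933.2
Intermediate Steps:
p = 18 (p = 12 + 6 = 18)
W(Q, B) = -18/23 - B/18 (W(Q, B) = B/(-18) + 18/(-23) = B*(-1/18) + 18*(-1/23) = -B/18 - 18/23 = -18/23 - B/18)
(W(15, 19) + 2235) + (15*5)*(-4) = ((-18/23 - 1/18*19) + 2235) + (15*5)*(-4) = ((-18/23 - 19/18) + 2235) + 75*(-4) = (-761/414 + 2235) - 300 = 924529/414 - 300 = 800329/414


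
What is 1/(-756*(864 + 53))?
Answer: -1/693252 ≈ -1.4425e-6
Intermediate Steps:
1/(-756*(864 + 53)) = 1/(-756*917) = 1/(-693252) = -1/693252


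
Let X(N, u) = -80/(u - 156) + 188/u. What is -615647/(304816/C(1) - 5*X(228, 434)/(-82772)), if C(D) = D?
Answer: -768528106438946/380509713032053 ≈ -2.0197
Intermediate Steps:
X(N, u) = -80/(-156 + u) + 188/u
-615647/(304816/C(1) - 5*X(228, 434)/(-82772)) = -615647/(304816/1 - 60*(-2444 + 9*434)/(434*(-156 + 434))/(-82772)) = -615647/(304816*1 - 60*(-2444 + 3906)/(434*278)*(-1/82772)) = -615647/(304816 - 60*1462/(434*278)*(-1/82772)) = -615647/(304816 - 5*4386/30163*(-1/82772)) = -615647/(304816 - 21930/30163*(-1/82772)) = -615647/(304816 + 10965/1248325918) = -615647/380509713032053/1248325918 = -615647*1248325918/380509713032053 = -768528106438946/380509713032053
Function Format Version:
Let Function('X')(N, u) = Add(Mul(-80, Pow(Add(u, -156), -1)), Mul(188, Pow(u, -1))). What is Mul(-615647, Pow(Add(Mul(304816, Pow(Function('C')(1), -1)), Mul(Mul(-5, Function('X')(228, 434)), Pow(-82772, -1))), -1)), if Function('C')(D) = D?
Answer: Rational(-768528106438946, 380509713032053) ≈ -2.0197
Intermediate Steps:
Function('X')(N, u) = Add(Mul(-80, Pow(Add(-156, u), -1)), Mul(188, Pow(u, -1)))
Mul(-615647, Pow(Add(Mul(304816, Pow(Function('C')(1), -1)), Mul(Mul(-5, Function('X')(228, 434)), Pow(-82772, -1))), -1)) = Mul(-615647, Pow(Add(Mul(304816, Pow(1, -1)), Mul(Mul(-5, Mul(12, Pow(434, -1), Pow(Add(-156, 434), -1), Add(-2444, Mul(9, 434)))), Pow(-82772, -1))), -1)) = Mul(-615647, Pow(Add(Mul(304816, 1), Mul(Mul(-5, Mul(12, Rational(1, 434), Pow(278, -1), Add(-2444, 3906))), Rational(-1, 82772))), -1)) = Mul(-615647, Pow(Add(304816, Mul(Mul(-5, Mul(12, Rational(1, 434), Rational(1, 278), 1462)), Rational(-1, 82772))), -1)) = Mul(-615647, Pow(Add(304816, Mul(Mul(-5, Rational(4386, 30163)), Rational(-1, 82772))), -1)) = Mul(-615647, Pow(Add(304816, Mul(Rational(-21930, 30163), Rational(-1, 82772))), -1)) = Mul(-615647, Pow(Add(304816, Rational(10965, 1248325918)), -1)) = Mul(-615647, Pow(Rational(380509713032053, 1248325918), -1)) = Mul(-615647, Rational(1248325918, 380509713032053)) = Rational(-768528106438946, 380509713032053)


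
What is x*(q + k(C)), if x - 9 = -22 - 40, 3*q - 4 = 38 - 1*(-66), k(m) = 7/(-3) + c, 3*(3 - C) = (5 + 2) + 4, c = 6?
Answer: -6307/3 ≈ -2102.3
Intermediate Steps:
C = -⅔ (C = 3 - ((5 + 2) + 4)/3 = 3 - (7 + 4)/3 = 3 - ⅓*11 = 3 - 11/3 = -⅔ ≈ -0.66667)
k(m) = 11/3 (k(m) = 7/(-3) + 6 = 7*(-⅓) + 6 = -7/3 + 6 = 11/3)
q = 36 (q = 4/3 + (38 - 1*(-66))/3 = 4/3 + (38 + 66)/3 = 4/3 + (⅓)*104 = 4/3 + 104/3 = 36)
x = -53 (x = 9 + (-22 - 40) = 9 - 62 = -53)
x*(q + k(C)) = -53*(36 + 11/3) = -53*119/3 = -6307/3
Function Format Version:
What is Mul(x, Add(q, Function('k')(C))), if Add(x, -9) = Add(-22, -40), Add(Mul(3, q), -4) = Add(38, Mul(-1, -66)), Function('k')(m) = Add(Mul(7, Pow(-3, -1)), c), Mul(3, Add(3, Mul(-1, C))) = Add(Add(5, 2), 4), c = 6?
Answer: Rational(-6307, 3) ≈ -2102.3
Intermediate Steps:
C = Rational(-2, 3) (C = Add(3, Mul(Rational(-1, 3), Add(Add(5, 2), 4))) = Add(3, Mul(Rational(-1, 3), Add(7, 4))) = Add(3, Mul(Rational(-1, 3), 11)) = Add(3, Rational(-11, 3)) = Rational(-2, 3) ≈ -0.66667)
Function('k')(m) = Rational(11, 3) (Function('k')(m) = Add(Mul(7, Pow(-3, -1)), 6) = Add(Mul(7, Rational(-1, 3)), 6) = Add(Rational(-7, 3), 6) = Rational(11, 3))
q = 36 (q = Add(Rational(4, 3), Mul(Rational(1, 3), Add(38, Mul(-1, -66)))) = Add(Rational(4, 3), Mul(Rational(1, 3), Add(38, 66))) = Add(Rational(4, 3), Mul(Rational(1, 3), 104)) = Add(Rational(4, 3), Rational(104, 3)) = 36)
x = -53 (x = Add(9, Add(-22, -40)) = Add(9, -62) = -53)
Mul(x, Add(q, Function('k')(C))) = Mul(-53, Add(36, Rational(11, 3))) = Mul(-53, Rational(119, 3)) = Rational(-6307, 3)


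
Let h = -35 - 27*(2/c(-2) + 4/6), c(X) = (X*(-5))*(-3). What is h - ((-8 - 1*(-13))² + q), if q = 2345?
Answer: -12106/5 ≈ -2421.2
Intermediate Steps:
c(X) = 15*X (c(X) = -5*X*(-3) = 15*X)
h = -256/5 (h = -35 - 27*(2/((15*(-2))) + 4/6) = -35 - 27*(2/(-30) + 4*(⅙)) = -35 - 27*(2*(-1/30) + ⅔) = -35 - 27*(-1/15 + ⅔) = -35 - 27*⅗ = -35 - 81/5 = -256/5 ≈ -51.200)
h - ((-8 - 1*(-13))² + q) = -256/5 - ((-8 - 1*(-13))² + 2345) = -256/5 - ((-8 + 13)² + 2345) = -256/5 - (5² + 2345) = -256/5 - (25 + 2345) = -256/5 - 1*2370 = -256/5 - 2370 = -12106/5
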